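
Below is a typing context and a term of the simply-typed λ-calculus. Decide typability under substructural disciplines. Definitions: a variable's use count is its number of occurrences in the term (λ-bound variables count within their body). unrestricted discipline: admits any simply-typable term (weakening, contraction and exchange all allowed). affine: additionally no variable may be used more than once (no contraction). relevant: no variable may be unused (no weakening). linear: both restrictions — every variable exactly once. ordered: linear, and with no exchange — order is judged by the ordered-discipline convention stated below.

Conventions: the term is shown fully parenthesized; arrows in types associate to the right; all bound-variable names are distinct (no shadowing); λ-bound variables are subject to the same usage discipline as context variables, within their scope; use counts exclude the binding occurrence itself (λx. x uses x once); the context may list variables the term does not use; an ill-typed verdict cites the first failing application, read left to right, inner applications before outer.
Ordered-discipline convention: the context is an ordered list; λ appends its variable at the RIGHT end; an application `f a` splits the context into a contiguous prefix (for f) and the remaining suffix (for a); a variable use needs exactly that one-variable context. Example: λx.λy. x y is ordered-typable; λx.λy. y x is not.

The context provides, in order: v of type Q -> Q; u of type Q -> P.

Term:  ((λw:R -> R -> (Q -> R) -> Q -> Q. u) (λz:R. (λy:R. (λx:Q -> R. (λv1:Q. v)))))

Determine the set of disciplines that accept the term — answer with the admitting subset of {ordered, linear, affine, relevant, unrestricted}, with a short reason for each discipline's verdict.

admitted in: none
variable uses: v: 1×, u: 1×, w (bound): 0×, z (bound): 0×, y (bound): 0×, x (bound): 0×, v1 (bound): 0×
use order (left to right): u, v
typing: ill-typed: argument of type R -> R -> (Q -> R) -> Q -> Q -> Q where R -> R -> (Q -> R) -> Q -> Q is required
ordered: ✗, fails simple typing
linear: ✗, a type mismatch blocks all five
affine: ✗, the type mismatch rejects it
relevant: ✗, not simply typable
unrestricted: ✗, fails simple typing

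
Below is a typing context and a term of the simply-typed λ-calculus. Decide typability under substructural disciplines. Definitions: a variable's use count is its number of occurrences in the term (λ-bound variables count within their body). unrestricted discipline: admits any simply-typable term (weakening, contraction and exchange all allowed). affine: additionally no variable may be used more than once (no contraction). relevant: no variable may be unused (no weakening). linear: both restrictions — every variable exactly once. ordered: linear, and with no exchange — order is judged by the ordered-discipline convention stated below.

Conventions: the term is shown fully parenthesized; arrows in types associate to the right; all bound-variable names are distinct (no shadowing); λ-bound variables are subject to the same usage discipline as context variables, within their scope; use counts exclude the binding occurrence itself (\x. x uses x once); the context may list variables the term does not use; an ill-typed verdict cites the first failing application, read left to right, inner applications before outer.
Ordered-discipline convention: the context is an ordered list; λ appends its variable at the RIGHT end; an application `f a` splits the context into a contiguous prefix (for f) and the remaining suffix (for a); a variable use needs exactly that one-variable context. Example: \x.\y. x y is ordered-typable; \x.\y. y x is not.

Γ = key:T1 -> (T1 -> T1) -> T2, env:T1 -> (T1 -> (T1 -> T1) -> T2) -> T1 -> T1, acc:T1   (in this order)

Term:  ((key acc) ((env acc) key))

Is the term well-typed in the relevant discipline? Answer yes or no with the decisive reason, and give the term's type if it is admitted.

yes — every one of key, env, acc appears; term : T2
variable uses: key: 2×; env: 1×; acc: 2×
use order (left to right): key, acc, env, acc, key
typing: well-typed — term : T2
per-discipline verdicts: ordered ✗ · linear ✗ · affine ✗ · relevant ✓ · unrestricted ✓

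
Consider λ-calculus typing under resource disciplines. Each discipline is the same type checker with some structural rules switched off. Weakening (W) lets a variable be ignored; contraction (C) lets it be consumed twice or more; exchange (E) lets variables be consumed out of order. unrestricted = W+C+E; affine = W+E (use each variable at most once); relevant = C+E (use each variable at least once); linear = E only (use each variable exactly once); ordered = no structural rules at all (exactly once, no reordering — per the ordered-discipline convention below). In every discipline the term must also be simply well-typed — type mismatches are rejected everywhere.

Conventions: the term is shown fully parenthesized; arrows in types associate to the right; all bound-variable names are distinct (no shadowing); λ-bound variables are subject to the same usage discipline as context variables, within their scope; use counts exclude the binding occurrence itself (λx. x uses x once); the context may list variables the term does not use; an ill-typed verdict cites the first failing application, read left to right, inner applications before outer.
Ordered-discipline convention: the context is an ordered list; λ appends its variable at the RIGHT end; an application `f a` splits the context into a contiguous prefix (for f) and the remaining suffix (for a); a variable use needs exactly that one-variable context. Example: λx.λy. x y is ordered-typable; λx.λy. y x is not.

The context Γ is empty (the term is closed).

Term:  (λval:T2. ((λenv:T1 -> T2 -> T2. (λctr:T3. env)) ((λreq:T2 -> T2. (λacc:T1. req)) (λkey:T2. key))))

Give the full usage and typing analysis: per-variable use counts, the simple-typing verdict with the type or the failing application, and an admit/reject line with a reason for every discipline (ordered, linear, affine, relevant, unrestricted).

usage: val (λ-bound): 0, env (λ-bound): 1, ctr (λ-bound): 0, req (λ-bound): 1, acc (λ-bound): 0, key (λ-bound): 1
use order (left to right): env, req, key
typing: the term checks, with type T2 -> T3 -> T1 -> T2 -> T2
ordered: ✗, needs weakening: val, ctr, acc unused
linear: ✗, needs weakening: val, ctr, acc unused
affine: ✓, no duplicate uses among val, env, ctr, req, acc, key
relevant: ✗, needs weakening: val, ctr, acc unused
unrestricted: ✓, typability at T2 -> T3 -> T1 -> T2 -> T2 is all that's needed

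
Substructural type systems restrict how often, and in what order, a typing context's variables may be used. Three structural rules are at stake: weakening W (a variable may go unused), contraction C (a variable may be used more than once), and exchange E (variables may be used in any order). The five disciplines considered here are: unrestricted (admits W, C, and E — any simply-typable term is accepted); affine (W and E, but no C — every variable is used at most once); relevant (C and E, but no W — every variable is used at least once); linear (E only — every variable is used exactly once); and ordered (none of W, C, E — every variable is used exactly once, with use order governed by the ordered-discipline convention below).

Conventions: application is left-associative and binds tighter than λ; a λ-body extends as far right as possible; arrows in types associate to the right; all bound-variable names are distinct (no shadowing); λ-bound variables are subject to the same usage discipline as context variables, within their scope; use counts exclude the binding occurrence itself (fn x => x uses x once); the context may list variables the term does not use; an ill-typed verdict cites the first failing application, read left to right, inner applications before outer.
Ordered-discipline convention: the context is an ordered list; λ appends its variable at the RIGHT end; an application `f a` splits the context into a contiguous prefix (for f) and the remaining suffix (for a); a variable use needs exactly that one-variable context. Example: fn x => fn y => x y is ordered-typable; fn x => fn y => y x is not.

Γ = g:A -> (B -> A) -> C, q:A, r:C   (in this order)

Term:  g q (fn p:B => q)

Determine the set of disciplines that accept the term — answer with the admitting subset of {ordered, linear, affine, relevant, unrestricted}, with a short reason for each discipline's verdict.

admitted in: unrestricted
counts: g: 1; q: 2; r: 0; p (λ-bound): 0
order of uses: g, q, q
typing: the term checks, with type C
ordered ✗ (q ×2 used more than once (contraction); r, p never used (weakening))
linear ✗ (q ×2 used more than once (contraction); r, p never used (weakening))
affine ✗ (q ×2 used more than once (contraction))
relevant ✗ (r, p never used (weakening))
unrestricted ✓ (type-checks (C) and nothing is barred)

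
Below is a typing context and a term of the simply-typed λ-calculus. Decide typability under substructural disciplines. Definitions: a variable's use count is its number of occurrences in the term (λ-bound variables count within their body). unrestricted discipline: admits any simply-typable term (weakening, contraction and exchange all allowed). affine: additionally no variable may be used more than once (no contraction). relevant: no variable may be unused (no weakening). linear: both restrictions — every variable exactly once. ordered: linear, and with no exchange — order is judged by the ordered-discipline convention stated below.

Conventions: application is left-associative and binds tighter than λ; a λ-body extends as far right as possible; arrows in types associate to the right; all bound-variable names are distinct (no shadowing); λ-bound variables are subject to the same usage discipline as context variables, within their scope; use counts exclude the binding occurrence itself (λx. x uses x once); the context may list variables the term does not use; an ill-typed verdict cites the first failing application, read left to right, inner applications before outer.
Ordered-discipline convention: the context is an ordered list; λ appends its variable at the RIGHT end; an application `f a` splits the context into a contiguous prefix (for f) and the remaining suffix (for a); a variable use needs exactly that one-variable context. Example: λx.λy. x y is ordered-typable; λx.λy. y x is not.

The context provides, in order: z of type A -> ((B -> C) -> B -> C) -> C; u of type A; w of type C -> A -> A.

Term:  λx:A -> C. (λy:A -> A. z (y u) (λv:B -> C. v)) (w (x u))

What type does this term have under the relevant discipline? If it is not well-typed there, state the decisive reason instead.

term : (A -> C) -> C
counts: z=1, u=2, w=1, x (bound)=1, y (bound)=1, v (bound)=1
order of uses: z, y, u, v, w, x, u
typing: ✓ — (A -> C) -> C
per-discipline verdicts: ordered ✗ · linear ✗ · affine ✗ · relevant ✓ · unrestricted ✓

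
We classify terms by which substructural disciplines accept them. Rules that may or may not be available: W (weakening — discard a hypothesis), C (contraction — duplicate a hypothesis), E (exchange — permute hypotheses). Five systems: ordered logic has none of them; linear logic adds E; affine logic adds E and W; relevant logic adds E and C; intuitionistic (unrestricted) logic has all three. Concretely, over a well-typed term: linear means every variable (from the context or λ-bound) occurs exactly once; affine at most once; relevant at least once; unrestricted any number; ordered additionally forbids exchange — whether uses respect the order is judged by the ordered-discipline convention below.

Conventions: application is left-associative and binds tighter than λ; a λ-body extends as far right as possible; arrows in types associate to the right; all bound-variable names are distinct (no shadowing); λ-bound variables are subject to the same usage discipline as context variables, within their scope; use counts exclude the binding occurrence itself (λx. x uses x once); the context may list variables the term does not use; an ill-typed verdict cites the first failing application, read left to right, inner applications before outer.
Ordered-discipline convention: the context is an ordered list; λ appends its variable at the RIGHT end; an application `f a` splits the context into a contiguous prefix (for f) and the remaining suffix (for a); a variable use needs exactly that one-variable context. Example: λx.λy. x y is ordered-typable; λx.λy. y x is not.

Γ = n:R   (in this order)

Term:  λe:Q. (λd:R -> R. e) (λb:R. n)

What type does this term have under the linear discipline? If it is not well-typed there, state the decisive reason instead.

not well-typed under linear — d, b left unused
counts: n: 1×; e [bound]: 1×; d [bound]: 0×; b [bound]: 0×
uses in reading order: e, n
typing: well-typed at Q -> Q
across the five disciplines: ordered ✗ · linear ✗ · affine ✓ · relevant ✗ · unrestricted ✓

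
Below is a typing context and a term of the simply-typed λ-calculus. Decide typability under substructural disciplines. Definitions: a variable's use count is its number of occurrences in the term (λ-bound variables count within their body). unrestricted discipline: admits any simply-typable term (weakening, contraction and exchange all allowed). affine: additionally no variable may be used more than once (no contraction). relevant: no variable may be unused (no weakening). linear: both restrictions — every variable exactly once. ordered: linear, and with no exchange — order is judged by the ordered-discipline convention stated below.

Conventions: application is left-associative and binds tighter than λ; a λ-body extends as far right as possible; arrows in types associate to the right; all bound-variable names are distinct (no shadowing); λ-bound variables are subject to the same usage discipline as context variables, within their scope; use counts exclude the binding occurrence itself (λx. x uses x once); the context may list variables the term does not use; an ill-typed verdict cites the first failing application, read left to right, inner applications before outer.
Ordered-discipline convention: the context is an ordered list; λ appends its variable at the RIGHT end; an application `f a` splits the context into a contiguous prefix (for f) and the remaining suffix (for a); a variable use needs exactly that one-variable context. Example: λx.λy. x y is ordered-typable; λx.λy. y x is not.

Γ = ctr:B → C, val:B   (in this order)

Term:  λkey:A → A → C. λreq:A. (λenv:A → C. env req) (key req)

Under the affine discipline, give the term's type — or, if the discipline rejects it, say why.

not well-typed under affine — repeated use of req ×2
variable uses: ctr ×0, val ×0, key (bound) ×1, req (bound) ×2, env (bound) ×1
uses in reading order: env, req, key, req
typing: well-typed at (A → A → C) → A → C
summary: ordered ✗; linear ✗; affine ✗; relevant ✗; unrestricted ✓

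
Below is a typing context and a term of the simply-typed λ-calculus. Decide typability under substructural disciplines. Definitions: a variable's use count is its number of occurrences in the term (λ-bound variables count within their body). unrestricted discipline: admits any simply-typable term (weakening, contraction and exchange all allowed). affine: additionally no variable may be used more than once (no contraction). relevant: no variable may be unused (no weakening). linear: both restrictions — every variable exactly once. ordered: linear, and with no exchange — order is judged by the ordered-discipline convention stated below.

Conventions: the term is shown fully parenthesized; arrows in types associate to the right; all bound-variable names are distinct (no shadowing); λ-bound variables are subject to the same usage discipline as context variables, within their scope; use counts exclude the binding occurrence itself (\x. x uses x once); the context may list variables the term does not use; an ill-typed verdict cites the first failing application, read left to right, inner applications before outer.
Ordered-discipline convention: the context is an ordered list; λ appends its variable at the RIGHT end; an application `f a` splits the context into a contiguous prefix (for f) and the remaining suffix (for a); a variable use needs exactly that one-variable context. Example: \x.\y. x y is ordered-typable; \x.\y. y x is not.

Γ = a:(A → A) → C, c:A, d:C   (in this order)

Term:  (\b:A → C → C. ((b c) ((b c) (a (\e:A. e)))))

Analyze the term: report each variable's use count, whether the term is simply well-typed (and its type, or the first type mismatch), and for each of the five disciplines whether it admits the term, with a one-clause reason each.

usage: a: 1×, c: 2×, d: 0×, b (bound): 2×, e (bound): 1×
order of uses: b, c, b, c, a, e
typing: ✓ — (A → C → C) → C
ordered: ✗, needs contraction — c ×2, b ×2; d left unused
linear: ✗, needs contraction — c ×2, b ×2; d left unused
affine: ✗, needs contraction — c ×2, b ×2
relevant: ✗, d left unused
unrestricted: ✓, typability at (A → C → C) → C is all that's needed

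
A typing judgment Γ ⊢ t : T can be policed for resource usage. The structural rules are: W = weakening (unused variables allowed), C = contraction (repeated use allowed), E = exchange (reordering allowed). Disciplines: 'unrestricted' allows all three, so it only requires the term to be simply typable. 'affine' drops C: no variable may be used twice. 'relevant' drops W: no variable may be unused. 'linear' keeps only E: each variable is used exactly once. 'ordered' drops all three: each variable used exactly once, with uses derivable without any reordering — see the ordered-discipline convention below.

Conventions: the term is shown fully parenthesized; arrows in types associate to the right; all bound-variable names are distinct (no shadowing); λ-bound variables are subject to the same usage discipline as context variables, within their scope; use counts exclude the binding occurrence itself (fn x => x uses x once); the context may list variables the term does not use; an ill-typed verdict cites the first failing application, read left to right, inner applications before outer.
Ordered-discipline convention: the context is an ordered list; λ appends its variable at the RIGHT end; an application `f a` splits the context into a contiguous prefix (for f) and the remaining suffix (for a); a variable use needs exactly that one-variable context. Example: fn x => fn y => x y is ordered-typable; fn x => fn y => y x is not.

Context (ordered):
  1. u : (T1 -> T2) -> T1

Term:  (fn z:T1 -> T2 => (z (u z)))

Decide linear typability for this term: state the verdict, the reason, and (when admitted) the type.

no — repeated use of z ×2
counts: u: 1×; z [bound]: 2×
uses in reading order: z, u, z
typing: well-typed — term : (T1 -> T2) -> T2
per-discipline verdicts: ordered ✗ · linear ✗ · affine ✗ · relevant ✓ · unrestricted ✓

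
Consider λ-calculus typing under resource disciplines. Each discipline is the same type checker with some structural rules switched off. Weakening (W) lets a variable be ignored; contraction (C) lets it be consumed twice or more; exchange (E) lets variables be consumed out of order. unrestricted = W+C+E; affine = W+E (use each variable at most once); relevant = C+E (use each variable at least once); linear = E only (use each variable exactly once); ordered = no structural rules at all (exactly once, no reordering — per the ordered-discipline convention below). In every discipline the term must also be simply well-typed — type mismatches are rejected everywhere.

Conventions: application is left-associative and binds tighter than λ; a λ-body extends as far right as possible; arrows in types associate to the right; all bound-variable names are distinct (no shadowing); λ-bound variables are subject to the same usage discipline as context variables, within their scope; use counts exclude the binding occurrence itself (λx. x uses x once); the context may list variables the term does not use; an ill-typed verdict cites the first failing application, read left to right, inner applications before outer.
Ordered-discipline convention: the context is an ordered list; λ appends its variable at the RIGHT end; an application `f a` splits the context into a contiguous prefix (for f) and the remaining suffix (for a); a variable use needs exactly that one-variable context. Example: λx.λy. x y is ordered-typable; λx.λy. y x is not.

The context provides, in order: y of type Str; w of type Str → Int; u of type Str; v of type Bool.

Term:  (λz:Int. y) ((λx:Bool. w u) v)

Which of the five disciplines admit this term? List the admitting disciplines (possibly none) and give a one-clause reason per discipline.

admitting disciplines: affine, unrestricted
usage: y=1; w=1; u=1; v=1; z (bound)=0; x (bound)=0
uses in reading order: y, w, u, v
typing: the term checks, with type Str
ordered ✗ (needs weakening: z, x unused)
linear ✗ (needs weakening: z, x unused)
affine ✓ (at most one use each (y, w, u, v, z, x))
relevant ✗ (needs weakening: z, x unused)
unrestricted ✓ (typability at Str is all that's needed)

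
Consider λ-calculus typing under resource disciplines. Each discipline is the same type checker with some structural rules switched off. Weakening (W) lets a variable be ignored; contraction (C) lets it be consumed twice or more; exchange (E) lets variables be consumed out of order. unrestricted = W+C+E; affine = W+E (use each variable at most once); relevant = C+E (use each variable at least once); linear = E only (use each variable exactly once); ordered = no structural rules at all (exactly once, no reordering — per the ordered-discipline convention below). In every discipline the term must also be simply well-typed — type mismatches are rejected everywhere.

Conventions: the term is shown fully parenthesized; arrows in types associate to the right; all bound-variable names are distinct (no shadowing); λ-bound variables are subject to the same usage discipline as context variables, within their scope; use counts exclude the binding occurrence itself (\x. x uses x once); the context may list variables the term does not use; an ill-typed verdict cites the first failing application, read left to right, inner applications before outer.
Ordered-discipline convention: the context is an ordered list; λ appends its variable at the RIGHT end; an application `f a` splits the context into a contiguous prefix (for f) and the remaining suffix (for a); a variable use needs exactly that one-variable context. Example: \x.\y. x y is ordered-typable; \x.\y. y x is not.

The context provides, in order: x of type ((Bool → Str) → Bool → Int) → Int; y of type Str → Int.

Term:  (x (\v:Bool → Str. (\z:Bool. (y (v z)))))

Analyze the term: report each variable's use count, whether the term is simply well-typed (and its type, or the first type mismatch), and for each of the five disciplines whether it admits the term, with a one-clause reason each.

variable uses: x: 1, y: 1, v (bound): 1, z (bound): 1
uses in reading order: x, y, v, z
typing: well-typed — term : Int
ordered: ✓, one use each (x, y, v, z); ordered split holds
linear: ✓, single use per variable (x, y, v, z)
affine: ✓, x, y, v, z: no repeats, contraction unneeded
relevant: ✓, at least one use each (x, y, v, z)
unrestricted: ✓, well-typed at Int; no restrictions here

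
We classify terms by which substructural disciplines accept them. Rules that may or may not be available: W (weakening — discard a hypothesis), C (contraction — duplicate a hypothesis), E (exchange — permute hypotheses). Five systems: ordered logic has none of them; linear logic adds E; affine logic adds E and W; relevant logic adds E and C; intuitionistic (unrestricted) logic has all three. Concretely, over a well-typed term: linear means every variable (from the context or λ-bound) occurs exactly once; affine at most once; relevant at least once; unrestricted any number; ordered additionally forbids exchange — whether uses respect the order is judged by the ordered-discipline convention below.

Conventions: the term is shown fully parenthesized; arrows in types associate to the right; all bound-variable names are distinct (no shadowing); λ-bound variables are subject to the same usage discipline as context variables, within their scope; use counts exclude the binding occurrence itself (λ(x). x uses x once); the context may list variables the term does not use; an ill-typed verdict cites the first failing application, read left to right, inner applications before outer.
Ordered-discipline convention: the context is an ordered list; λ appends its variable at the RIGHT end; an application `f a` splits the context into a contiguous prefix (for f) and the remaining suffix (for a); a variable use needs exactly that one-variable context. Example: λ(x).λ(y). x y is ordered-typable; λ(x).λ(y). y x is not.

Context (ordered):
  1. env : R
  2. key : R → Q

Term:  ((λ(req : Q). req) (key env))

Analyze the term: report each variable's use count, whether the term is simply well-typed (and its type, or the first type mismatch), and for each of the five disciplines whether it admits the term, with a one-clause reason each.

use counts: env: 1; key: 1; req (λ-bound): 1
use order (left to right): req, key, env
typing: ✓ — Q
ordered ✗ (no contiguous prefix/suffix split fits req, key, env)
linear ✓ (env, key, req: one use apiece)
affine ✓ (no duplicate uses among env, key, req)
relevant ✓ (none of env, key, req goes unused)
unrestricted ✓ (simply typable at Q; W, C, E all held)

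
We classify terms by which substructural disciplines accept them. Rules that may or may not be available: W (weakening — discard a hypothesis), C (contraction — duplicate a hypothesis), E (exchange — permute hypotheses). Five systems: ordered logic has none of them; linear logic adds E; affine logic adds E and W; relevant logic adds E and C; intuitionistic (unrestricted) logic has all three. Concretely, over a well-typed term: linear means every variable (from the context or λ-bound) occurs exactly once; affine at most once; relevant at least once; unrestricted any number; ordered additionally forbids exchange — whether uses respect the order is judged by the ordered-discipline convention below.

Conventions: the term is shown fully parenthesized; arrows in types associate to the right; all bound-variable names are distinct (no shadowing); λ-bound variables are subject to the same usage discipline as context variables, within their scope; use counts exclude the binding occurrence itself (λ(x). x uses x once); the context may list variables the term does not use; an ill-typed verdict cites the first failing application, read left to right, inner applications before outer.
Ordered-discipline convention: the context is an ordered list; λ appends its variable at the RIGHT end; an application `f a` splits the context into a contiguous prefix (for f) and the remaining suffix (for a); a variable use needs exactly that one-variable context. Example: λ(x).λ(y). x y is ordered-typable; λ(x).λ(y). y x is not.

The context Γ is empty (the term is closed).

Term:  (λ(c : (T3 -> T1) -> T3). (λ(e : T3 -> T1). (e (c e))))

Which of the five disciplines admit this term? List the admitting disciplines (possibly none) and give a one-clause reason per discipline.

admitted in: relevant, unrestricted
counts: c (bound): 1×; e (bound): 2×
left-to-right use order: e, c, e
typing: well-typed — term : ((T3 -> T1) -> T3) -> (T3 -> T1) -> T1
ordered: ✗, e ×2 used more than once (contraction)
linear: ✗, e ×2 used more than once (contraction)
affine: ✗, e ×2 used more than once (contraction)
relevant: ✓, none of c, e goes unused
unrestricted: ✓, well-typed at ((T3 -> T1) -> T3) -> (T3 -> T1) -> T1; no restrictions here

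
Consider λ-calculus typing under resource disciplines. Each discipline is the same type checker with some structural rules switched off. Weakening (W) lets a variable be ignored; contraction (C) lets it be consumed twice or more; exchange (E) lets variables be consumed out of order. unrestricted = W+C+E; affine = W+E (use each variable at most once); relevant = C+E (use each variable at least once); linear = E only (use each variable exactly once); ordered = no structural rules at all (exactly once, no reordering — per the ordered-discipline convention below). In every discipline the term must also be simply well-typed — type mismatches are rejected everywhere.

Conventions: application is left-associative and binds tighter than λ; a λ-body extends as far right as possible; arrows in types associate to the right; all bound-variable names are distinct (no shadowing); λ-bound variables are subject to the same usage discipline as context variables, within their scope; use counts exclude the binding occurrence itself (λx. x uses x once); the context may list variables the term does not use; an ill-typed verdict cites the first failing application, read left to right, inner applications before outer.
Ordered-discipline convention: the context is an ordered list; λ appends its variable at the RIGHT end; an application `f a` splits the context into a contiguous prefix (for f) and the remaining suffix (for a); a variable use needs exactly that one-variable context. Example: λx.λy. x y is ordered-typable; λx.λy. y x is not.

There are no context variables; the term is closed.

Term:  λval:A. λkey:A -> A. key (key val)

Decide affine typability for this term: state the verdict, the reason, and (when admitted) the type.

no — uses contraction: key ×2
use counts: val (λ-bound): 1; key (λ-bound): 2
order of uses: key, key, val
typing: the term checks, with type A -> (A -> A) -> A
summary: ordered ✗ | linear ✗ | affine ✗ | relevant ✓ | unrestricted ✓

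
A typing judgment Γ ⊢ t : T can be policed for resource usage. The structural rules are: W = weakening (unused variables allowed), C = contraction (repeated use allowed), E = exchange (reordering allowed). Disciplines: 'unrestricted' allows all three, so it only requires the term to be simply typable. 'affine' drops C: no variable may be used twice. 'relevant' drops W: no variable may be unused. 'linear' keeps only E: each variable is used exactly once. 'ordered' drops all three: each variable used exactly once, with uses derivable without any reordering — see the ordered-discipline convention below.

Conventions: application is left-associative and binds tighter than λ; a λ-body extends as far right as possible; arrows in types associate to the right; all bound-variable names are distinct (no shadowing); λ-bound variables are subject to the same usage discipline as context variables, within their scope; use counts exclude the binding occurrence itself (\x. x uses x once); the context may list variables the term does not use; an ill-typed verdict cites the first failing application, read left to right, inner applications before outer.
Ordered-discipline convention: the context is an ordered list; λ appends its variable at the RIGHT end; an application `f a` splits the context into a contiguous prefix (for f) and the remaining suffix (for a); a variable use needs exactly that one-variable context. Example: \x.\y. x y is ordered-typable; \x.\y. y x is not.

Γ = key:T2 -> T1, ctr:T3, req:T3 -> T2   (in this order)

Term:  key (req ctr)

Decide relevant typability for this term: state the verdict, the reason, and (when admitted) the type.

yes — key, ctr, req: all used, weakening unneeded; term : T1
usage: key: 1×; ctr: 1×; req: 1×
uses in reading order: key, req, ctr
typing: well-typed at T1
summary: ordered ✗; linear ✓; affine ✓; relevant ✓; unrestricted ✓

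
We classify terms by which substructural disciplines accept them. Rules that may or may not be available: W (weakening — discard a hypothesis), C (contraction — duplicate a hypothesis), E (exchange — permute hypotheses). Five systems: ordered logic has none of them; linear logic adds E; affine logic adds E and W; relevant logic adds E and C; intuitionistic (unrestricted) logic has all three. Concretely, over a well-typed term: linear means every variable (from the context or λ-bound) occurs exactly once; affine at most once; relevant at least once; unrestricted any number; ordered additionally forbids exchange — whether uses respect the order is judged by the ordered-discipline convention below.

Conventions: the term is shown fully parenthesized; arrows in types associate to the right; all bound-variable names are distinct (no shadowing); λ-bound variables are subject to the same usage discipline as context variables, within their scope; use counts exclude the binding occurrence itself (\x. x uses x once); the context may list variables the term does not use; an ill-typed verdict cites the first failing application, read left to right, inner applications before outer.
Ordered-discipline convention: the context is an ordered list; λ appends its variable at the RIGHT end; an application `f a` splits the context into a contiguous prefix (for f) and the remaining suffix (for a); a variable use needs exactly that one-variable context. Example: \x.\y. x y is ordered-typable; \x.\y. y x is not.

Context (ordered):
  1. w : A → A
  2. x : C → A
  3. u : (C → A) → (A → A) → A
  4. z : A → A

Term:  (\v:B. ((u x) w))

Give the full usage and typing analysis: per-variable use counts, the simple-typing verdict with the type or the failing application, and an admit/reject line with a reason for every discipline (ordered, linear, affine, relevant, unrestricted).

use counts: w=1, x=1, u=1, z=0, v [bound]=0
uses in reading order: u, x, w
typing: well-typed at B → A
ordered ✗ (z, v left unused)
linear ✗ (z, v left unused)
affine ✓ (at most one use each (w, x, u, z, v))
relevant ✗ (z, v left unused)
unrestricted ✓ (typability at B → A is all that's needed)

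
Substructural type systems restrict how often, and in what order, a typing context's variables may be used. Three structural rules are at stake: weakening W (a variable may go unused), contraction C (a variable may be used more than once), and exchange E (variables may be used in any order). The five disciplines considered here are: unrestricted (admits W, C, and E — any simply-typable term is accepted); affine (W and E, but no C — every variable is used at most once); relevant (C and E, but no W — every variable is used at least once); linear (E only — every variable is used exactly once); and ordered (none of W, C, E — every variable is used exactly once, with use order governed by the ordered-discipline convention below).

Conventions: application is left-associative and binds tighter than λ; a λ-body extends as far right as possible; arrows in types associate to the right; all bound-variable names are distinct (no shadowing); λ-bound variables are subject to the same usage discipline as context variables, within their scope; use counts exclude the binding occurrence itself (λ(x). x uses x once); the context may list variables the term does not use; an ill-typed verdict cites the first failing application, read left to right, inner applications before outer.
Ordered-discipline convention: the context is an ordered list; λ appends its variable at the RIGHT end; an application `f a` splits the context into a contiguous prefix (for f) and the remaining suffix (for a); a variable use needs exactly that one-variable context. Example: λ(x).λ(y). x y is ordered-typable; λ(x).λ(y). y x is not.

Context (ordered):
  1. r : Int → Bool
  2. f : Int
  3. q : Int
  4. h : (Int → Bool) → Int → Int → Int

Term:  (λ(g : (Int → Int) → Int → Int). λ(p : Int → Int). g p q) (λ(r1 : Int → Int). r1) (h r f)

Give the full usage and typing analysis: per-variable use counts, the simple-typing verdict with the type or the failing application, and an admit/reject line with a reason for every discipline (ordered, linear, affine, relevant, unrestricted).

use counts: r: 1; f: 1; q: 1; h: 1; g (bound): 1; p (bound): 1; r1 (bound): 1
use order (left to right): g, p, q, r1, h, r, f
typing: ✓ — Int
ordered: ✗ — needs exchange: uses follow g, p, q, r1, h, r, f
linear: ✓ — r, f, q, h, g, p, r1: one use apiece
affine: ✓ — r, f, q, h, g, p, r1: no repeats, contraction unneeded
relevant: ✓ — r, f, q, h, g, p, r1: all used, weakening unneeded
unrestricted: ✓ — typability at Int is all that's needed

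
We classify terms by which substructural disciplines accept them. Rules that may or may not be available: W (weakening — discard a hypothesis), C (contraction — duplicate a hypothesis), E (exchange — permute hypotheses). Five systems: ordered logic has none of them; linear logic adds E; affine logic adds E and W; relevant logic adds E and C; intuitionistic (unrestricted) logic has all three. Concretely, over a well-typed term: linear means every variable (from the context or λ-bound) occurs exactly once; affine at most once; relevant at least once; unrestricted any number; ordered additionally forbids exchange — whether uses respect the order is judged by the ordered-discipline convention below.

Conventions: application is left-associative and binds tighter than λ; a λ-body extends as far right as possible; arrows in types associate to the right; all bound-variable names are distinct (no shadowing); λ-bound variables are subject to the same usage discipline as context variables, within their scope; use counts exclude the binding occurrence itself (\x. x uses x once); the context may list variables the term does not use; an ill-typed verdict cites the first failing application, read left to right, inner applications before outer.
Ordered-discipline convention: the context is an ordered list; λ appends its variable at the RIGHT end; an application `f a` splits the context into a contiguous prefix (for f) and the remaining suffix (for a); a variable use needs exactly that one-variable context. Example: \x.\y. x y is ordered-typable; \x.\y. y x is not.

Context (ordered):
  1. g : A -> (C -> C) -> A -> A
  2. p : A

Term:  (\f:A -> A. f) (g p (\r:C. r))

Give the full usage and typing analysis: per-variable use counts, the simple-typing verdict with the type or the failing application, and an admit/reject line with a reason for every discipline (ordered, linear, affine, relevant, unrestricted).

counts: g: 1×; p: 1×; f (bound): 1×; r (bound): 1×
order of uses: f, g, p, r
typing: the term checks, with type A -> A
ordered: ✓ — g, p, f, r once each; derivable with no W/C/E
linear: ✓ — each of g, p, f, r used exactly once
affine: ✓ — none of g, p, f, r used more than once
relevant: ✓ — none of g, p, f, r goes unused
unrestricted: ✓ — type-checks (A -> A) and nothing is barred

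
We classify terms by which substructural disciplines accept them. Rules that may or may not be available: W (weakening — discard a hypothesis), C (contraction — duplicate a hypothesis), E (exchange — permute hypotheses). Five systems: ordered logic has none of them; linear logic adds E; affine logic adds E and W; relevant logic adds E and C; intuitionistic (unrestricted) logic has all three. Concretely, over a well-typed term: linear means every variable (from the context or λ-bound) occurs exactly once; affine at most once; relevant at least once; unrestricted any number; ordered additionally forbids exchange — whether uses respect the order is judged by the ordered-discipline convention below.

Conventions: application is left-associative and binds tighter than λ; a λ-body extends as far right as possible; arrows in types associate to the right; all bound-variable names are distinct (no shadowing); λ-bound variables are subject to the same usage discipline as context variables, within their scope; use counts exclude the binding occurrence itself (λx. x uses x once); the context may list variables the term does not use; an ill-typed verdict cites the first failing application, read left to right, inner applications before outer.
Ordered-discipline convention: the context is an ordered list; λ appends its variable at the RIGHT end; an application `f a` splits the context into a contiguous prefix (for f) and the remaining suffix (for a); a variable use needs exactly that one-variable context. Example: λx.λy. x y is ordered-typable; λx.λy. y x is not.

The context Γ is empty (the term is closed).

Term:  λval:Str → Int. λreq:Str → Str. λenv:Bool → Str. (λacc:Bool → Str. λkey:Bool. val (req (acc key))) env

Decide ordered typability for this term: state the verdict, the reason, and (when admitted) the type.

yes — one use each (val, req, env, acc, key); ordered split holds; term : (Str → Int) → (Str → Str) → (Bool → Str) → Bool → Int
use counts: val (bound): 1; req (bound): 1; env (bound): 1; acc (bound): 1; key (bound): 1
uses in reading order: val, req, acc, key, env
typing: well-typed — term : (Str → Int) → (Str → Str) → (Bool → Str) → Bool → Int
per-discipline verdicts: ordered ✓, linear ✓, affine ✓, relevant ✓, unrestricted ✓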